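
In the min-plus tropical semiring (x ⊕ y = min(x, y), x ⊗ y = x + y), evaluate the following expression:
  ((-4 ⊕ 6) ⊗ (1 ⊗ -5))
((-4 ⊕ 6) ⊗ (1 ⊗ -5)) = -8

Expand innermost to outermost. Recall ⊕ takes the minimum of its arguments and ⊗ takes their sum. Working out the expression ((-4 ⊕ 6) ⊗ (1 ⊗ -5)) gives -8.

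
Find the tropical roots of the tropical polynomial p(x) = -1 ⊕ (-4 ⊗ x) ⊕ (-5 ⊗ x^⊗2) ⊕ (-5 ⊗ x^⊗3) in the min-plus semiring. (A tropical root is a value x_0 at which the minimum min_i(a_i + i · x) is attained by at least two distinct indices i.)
Roots: {0, 1, 3}

Each tropical root is a break point of the lower envelope of the lines y = a_i + i · x (there are 4 lines, with slopes 0, 1, ..., 3). Only the lines that attain the minimum somewhere contribute to roots; other lines are dominated. Here the surviving (envelope) indices are i = 3, i = 2, i = 1, i = 0.
Intersections between consecutive envelope lines give the roots: for adjacent envelope indices i < j the intersection is x = (a_i − a_j) / (j − i). Reading off the sorted break points: {0, 1, 3}.
Verification: at each break x_0, at least two indices attain the minimum of min_i(a_i + i · x_0).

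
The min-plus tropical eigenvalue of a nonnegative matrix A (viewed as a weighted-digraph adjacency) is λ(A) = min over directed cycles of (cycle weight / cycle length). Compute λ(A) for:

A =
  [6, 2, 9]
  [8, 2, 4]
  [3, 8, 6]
λ(A) = 2

Enumerate directed cycles and compute their means (weight / length). Sample:
  cycle 0 → 0: weight = 6, length = 1, mean = 6/1 ≈ 6.000
  cycle 1 → 1: weight = 2, length = 1, mean = 2/1 ≈ 2.000
  cycle 2 → 2: weight = 6, length = 1, mean = 6/1 ≈ 6.000
  cycle 0 → 1 → 0: weight = 10, length = 2, mean = 10/2 ≈ 5.000
  cycle 0 → 2 → 0: weight = 12, length = 2, mean = 12/2 ≈ 6.000
  cycle 1 → 0 → 1: weight = 10, length = 2, mean = 10/2 ≈ 5.000
Minimum mean = 2.000, attained e.g. along the cycle 1 → 1 with weight 2 and length 1. So λ(A) = 2/1 = 2.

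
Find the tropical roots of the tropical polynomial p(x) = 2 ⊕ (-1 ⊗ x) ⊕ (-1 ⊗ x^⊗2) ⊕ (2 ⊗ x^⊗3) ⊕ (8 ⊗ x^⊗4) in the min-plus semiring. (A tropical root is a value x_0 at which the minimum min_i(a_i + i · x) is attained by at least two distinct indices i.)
Roots: {-6, -3, 0, 3}

Each tropical root is a break point of the lower envelope of the lines y = a_i + i · x (there are 5 lines, with slopes 0, 1, ..., 4). Only the lines that attain the minimum somewhere contribute to roots; other lines are dominated. Here the surviving (envelope) indices are i = 4, i = 3, i = 2, i = 1, i = 0.
Intersections between consecutive envelope lines give the roots: for adjacent envelope indices i < j the intersection is x = (a_i − a_j) / (j − i). Reading off the sorted break points: {-6, -3, 0, 3}.
Verification: at each break x_0, at least two indices attain the minimum of min_i(a_i + i · x_0).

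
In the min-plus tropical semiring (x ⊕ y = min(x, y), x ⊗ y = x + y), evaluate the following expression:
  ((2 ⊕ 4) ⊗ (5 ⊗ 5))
((2 ⊕ 4) ⊗ (5 ⊗ 5)) = 12

Expand innermost to outermost. Recall ⊕ takes the minimum of its arguments and ⊗ takes their sum. Working out the expression ((2 ⊕ 4) ⊗ (5 ⊗ 5)) gives 12.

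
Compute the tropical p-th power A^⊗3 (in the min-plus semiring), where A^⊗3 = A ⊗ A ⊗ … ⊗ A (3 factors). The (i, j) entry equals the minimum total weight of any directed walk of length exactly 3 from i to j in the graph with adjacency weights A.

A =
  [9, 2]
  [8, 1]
A^⊗3 =
  [11, 4]
  [10, 3]

Each entry (A^⊗3)_ij equals the minimum over all length-3 walks i = v_0 → v_1 → … → v_3 = j of Σ_t A[v_t][v_{t+1}]. For example, for (i, j) = (0, 1) we minimise over 4 possible intermediate vertex sequences; the minimum is 4, attained along the walk 0 → 1 → 1 → 1.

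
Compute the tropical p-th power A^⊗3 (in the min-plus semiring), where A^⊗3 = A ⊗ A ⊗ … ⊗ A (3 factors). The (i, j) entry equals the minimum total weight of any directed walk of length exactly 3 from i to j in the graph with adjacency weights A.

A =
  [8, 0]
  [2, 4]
A^⊗3 =
  [6, 2]
  [4, 6]

Each entry (A^⊗3)_ij equals the minimum over all length-3 walks i = v_0 → v_1 → … → v_3 = j of Σ_t A[v_t][v_{t+1}]. For example, for (i, j) = (0, 1) we minimise over 4 possible intermediate vertex sequences; the minimum is 2, attained along the walk 0 → 1 → 0 → 1.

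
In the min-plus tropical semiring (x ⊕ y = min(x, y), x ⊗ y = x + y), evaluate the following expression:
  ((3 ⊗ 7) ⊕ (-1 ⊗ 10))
((3 ⊗ 7) ⊕ (-1 ⊗ 10)) = 9

Expand innermost to outermost. Recall ⊕ takes the minimum of its arguments and ⊗ takes their sum. Working out the expression ((3 ⊗ 7) ⊕ (-1 ⊗ 10)) gives 9.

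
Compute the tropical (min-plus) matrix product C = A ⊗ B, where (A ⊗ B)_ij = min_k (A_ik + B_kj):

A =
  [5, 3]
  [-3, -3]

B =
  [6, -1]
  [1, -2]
A ⊗ B =
  [4, 1]
  [-2, -5]

Apply the min-plus product entry-by-entry:
  C[0][0] = min over k of (A[0][0] + B[0][0] = 5 + 6 = 11, A[0][1] + B[1][0] = 3 + 1 = 4) = 4 (attained at k = 1)
  C[0][1] = min over k of (A[0][0] + B[0][1] = 5 + -1 = 4, A[0][1] + B[1][1] = 3 + -2 = 1) = 1 (attained at k = 1)
  C[1][0] = min over k of (A[1][0] + B[0][0] = -3 + 6 = 3, A[1][1] + B[1][0] = -3 + 1 = -2) = -2 (attained at k = 1)
  C[1][1] = min over k of (A[1][0] + B[0][1] = -3 + -1 = -4, A[1][1] + B[1][1] = -3 + -2 = -5) = -5 (attained at k = 1)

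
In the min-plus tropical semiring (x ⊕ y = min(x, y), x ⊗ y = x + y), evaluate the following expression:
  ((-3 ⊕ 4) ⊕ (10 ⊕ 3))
((-3 ⊕ 4) ⊕ (10 ⊕ 3)) = -3

Expand innermost to outermost. Recall ⊕ takes the minimum of its arguments and ⊗ takes their sum. Working out the expression ((-3 ⊕ 4) ⊕ (10 ⊕ 3)) gives -3.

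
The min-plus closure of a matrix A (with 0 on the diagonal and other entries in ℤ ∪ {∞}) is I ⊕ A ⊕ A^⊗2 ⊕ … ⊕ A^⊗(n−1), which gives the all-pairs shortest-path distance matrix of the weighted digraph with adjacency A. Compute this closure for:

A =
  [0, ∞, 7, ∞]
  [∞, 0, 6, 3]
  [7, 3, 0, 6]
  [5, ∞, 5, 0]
Closure =
  [0, 10, 7, 13]
  [8, 0, 6, 3]
  [7, 3, 0, 6]
  [5, 8, 5, 0]

This is the Floyd-Warshall all-pairs shortest-path computation. For each intermediate vertex k = 0, 1, …, 3, update dist[i][j] ← min(dist[i][j], dist[i][k] + dist[k][j]). The final matrix gives, for each (i, j), the minimum total weight of any directed path from i to j (possibly empty when i = j).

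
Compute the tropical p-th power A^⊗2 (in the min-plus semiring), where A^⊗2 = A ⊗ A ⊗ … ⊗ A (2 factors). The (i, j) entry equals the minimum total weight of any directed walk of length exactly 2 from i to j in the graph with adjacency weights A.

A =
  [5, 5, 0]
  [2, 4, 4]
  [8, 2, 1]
A^⊗2 =
  [7, 2, 1]
  [6, 6, 2]
  [4, 3, 2]

Each entry (A^⊗2)_ij equals the minimum over all length-2 walks i = v_0 → v_1 → … → v_2 = j of Σ_t A[v_t][v_{t+1}]. For example, for (i, j) = (0, 2) we minimise over 3 possible intermediate vertex sequences; the minimum is 1, attained along the walk 0 → 2 → 2.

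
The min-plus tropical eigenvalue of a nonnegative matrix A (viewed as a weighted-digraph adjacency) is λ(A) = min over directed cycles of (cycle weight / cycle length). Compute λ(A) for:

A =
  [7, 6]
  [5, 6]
λ(A) = 11/2

Enumerate directed cycles and compute their means (weight / length). Sample:
  cycle 0 → 0: weight = 7, length = 1, mean = 7/1 ≈ 7.000
  cycle 1 → 1: weight = 6, length = 1, mean = 6/1 ≈ 6.000
  cycle 0 → 1 → 0: weight = 11, length = 2, mean = 11/2 ≈ 5.500
  cycle 1 → 0 → 1: weight = 11, length = 2, mean = 11/2 ≈ 5.500
Minimum mean = 5.500, attained e.g. along the cycle 0 → 1 → 0 with weight 11 and length 2. So λ(A) = 11/2 = 11/2.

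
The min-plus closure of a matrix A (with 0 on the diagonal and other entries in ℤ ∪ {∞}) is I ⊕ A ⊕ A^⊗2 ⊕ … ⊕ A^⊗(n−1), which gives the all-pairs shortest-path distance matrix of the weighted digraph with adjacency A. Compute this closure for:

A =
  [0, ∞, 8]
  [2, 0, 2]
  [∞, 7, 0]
Closure =
  [0, 15, 8]
  [2, 0, 2]
  [9, 7, 0]

This is the Floyd-Warshall all-pairs shortest-path computation. For each intermediate vertex k = 0, 1, …, 2, update dist[i][j] ← min(dist[i][j], dist[i][k] + dist[k][j]). The final matrix gives, for each (i, j), the minimum total weight of any directed path from i to j (possibly empty when i = j).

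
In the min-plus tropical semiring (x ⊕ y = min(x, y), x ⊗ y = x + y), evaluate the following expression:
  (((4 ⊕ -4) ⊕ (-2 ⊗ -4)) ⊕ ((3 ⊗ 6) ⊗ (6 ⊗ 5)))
(((4 ⊕ -4) ⊕ (-2 ⊗ -4)) ⊕ ((3 ⊗ 6) ⊗ (6 ⊗ 5))) = -6

Expand innermost to outermost. Recall ⊕ takes the minimum of its arguments and ⊗ takes their sum. Working out the expression (((4 ⊕ -4) ⊕ (-2 ⊗ -4)) ⊕ ((3 ⊗ 6) ⊗ (6 ⊗ 5))) gives -6.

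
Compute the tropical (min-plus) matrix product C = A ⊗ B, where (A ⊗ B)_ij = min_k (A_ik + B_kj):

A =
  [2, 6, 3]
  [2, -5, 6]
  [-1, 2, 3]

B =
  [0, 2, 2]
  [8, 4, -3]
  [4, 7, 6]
A ⊗ B =
  [2, 4, 3]
  [2, -1, -8]
  [-1, 1, -1]

Apply the min-plus product entry-by-entry:
  C[0][0] = min over k of (A[0][0] + B[0][0] = 2 + 0 = 2, A[0][1] + B[1][0] = 6 + 8 = 14, A[0][2] + B[2][0] = 3 + 4 = 7) = 2 (attained at k = 0)
  C[0][1] = min over k of (A[0][0] + B[0][1] = 2 + 2 = 4, A[0][1] + B[1][1] = 6 + 4 = 10, A[0][2] + B[2][1] = 3 + 7 = 10) = 4 (attained at k = 0)
  C[0][2] = min over k of (A[0][0] + B[0][2] = 2 + 2 = 4, A[0][1] + B[1][2] = 6 + -3 = 3, A[0][2] + B[2][2] = 3 + 6 = 9) = 3 (attained at k = 1)
  C[1][0] = min over k of (A[1][0] + B[0][0] = 2 + 0 = 2, A[1][1] + B[1][0] = -5 + 8 = 3, A[1][2] + B[2][0] = 6 + 4 = 10) = 2 (attained at k = 0)
  C[1][1] = min over k of (A[1][0] + B[0][1] = 2 + 2 = 4, A[1][1] + B[1][1] = -5 + 4 = -1, A[1][2] + B[2][1] = 6 + 7 = 13) = -1 (attained at k = 1)
  C[1][2] = min over k of (A[1][0] + B[0][2] = 2 + 2 = 4, A[1][1] + B[1][2] = -5 + -3 = -8, A[1][2] + B[2][2] = 6 + 6 = 12) = -8 (attained at k = 1)
  C[2][0] = min over k of (A[2][0] + B[0][0] = -1 + 0 = -1, A[2][1] + B[1][0] = 2 + 8 = 10, A[2][2] + B[2][0] = 3 + 4 = 7) = -1 (attained at k = 0)
  C[2][1] = min over k of (A[2][0] + B[0][1] = -1 + 2 = 1, A[2][1] + B[1][1] = 2 + 4 = 6, A[2][2] + B[2][1] = 3 + 7 = 10) = 1 (attained at k = 0)
  C[2][2] = min over k of (A[2][0] + B[0][2] = -1 + 2 = 1, A[2][1] + B[1][2] = 2 + -3 = -1, A[2][2] + B[2][2] = 3 + 6 = 9) = -1 (attained at k = 1)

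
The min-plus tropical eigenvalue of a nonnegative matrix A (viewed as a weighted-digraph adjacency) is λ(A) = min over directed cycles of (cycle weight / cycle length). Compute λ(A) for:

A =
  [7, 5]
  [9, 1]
λ(A) = 1

Enumerate directed cycles and compute their means (weight / length). Sample:
  cycle 0 → 0: weight = 7, length = 1, mean = 7/1 ≈ 7.000
  cycle 1 → 1: weight = 1, length = 1, mean = 1/1 ≈ 1.000
  cycle 0 → 1 → 0: weight = 14, length = 2, mean = 14/2 ≈ 7.000
  cycle 1 → 0 → 1: weight = 14, length = 2, mean = 14/2 ≈ 7.000
Minimum mean = 1.000, attained e.g. along the cycle 1 → 1 with weight 1 and length 1. So λ(A) = 1/1 = 1.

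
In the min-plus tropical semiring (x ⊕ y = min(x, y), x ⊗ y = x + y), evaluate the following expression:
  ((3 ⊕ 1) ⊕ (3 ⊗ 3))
((3 ⊕ 1) ⊕ (3 ⊗ 3)) = 1

Expand innermost to outermost. Recall ⊕ takes the minimum of its arguments and ⊗ takes their sum. Working out the expression ((3 ⊕ 1) ⊕ (3 ⊗ 3)) gives 1.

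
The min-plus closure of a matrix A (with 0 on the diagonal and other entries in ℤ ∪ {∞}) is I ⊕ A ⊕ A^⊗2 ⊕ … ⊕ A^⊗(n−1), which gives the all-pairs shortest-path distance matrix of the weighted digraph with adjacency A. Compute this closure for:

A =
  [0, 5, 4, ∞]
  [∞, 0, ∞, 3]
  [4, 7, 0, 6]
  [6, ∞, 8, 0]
Closure =
  [0, 5, 4, 8]
  [9, 0, 11, 3]
  [4, 7, 0, 6]
  [6, 11, 8, 0]

This is the Floyd-Warshall all-pairs shortest-path computation. For each intermediate vertex k = 0, 1, …, 3, update dist[i][j] ← min(dist[i][j], dist[i][k] + dist[k][j]). The final matrix gives, for each (i, j), the minimum total weight of any directed path from i to j (possibly empty when i = j).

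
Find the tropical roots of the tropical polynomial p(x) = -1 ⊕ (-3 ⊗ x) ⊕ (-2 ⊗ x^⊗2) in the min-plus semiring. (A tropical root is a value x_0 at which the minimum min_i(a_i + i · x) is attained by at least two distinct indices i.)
Roots: {-1, 2}

Each tropical root is a break point of the lower envelope of the lines y = a_i + i · x (there are 3 lines, with slopes 0, 1, ..., 2). Only the lines that attain the minimum somewhere contribute to roots; other lines are dominated. Here the surviving (envelope) indices are i = 2, i = 1, i = 0.
Intersections between consecutive envelope lines give the roots: for adjacent envelope indices i < j the intersection is x = (a_i − a_j) / (j − i). Reading off the sorted break points: {-1, 2}.
Verification: at each break x_0, at least two indices attain the minimum of min_i(a_i + i · x_0).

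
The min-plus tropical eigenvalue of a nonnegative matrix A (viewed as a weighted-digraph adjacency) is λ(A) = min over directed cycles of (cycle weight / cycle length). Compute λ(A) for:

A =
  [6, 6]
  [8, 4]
λ(A) = 4

Enumerate directed cycles and compute their means (weight / length). Sample:
  cycle 0 → 0: weight = 6, length = 1, mean = 6/1 ≈ 6.000
  cycle 1 → 1: weight = 4, length = 1, mean = 4/1 ≈ 4.000
  cycle 0 → 1 → 0: weight = 14, length = 2, mean = 14/2 ≈ 7.000
  cycle 1 → 0 → 1: weight = 14, length = 2, mean = 14/2 ≈ 7.000
Minimum mean = 4.000, attained e.g. along the cycle 1 → 1 with weight 4 and length 1. So λ(A) = 4/1 = 4.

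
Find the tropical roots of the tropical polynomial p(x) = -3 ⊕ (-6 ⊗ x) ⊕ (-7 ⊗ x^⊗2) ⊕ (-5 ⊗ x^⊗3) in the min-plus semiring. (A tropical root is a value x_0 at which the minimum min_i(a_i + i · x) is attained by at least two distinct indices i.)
Roots: {-2, 1, 3}

Each tropical root is a break point of the lower envelope of the lines y = a_i + i · x (there are 4 lines, with slopes 0, 1, ..., 3). Only the lines that attain the minimum somewhere contribute to roots; other lines are dominated. Here the surviving (envelope) indices are i = 3, i = 2, i = 1, i = 0.
Intersections between consecutive envelope lines give the roots: for adjacent envelope indices i < j the intersection is x = (a_i − a_j) / (j − i). Reading off the sorted break points: {-2, 1, 3}.
Verification: at each break x_0, at least two indices attain the minimum of min_i(a_i + i · x_0).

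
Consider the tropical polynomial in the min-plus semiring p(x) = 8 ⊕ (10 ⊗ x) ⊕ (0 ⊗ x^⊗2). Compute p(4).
p(4) = 8

A tropical monomial a ⊗ x^⊗i evaluates to a + i · x. Evaluating each term at x = 4:
  Term 0 contributes 8 + 0 · 4 = 8
  Term 1 contributes 10 + 1 · 4 = 14
  Term 2 contributes 0 + 2 · 4 = 8
p(4) = ⊕ of these = min[8, 14, 8] = 8.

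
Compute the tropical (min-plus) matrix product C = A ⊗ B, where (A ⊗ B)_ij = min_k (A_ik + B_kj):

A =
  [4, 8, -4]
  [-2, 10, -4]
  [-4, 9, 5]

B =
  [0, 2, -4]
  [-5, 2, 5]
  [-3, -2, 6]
A ⊗ B =
  [-7, -6, 0]
  [-7, -6, -6]
  [-4, -2, -8]

Apply the min-plus product entry-by-entry:
  C[0][0] = min over k of (A[0][0] + B[0][0] = 4 + 0 = 4, A[0][1] + B[1][0] = 8 + -5 = 3, A[0][2] + B[2][0] = -4 + -3 = -7) = -7 (attained at k = 2)
  C[0][1] = min over k of (A[0][0] + B[0][1] = 4 + 2 = 6, A[0][1] + B[1][1] = 8 + 2 = 10, A[0][2] + B[2][1] = -4 + -2 = -6) = -6 (attained at k = 2)
  C[0][2] = min over k of (A[0][0] + B[0][2] = 4 + -4 = 0, A[0][1] + B[1][2] = 8 + 5 = 13, A[0][2] + B[2][2] = -4 + 6 = 2) = 0 (attained at k = 0)
  C[1][0] = min over k of (A[1][0] + B[0][0] = -2 + 0 = -2, A[1][1] + B[1][0] = 10 + -5 = 5, A[1][2] + B[2][0] = -4 + -3 = -7) = -7 (attained at k = 2)
  C[1][1] = min over k of (A[1][0] + B[0][1] = -2 + 2 = 0, A[1][1] + B[1][1] = 10 + 2 = 12, A[1][2] + B[2][1] = -4 + -2 = -6) = -6 (attained at k = 2)
  C[1][2] = min over k of (A[1][0] + B[0][2] = -2 + -4 = -6, A[1][1] + B[1][2] = 10 + 5 = 15, A[1][2] + B[2][2] = -4 + 6 = 2) = -6 (attained at k = 0)
  C[2][0] = min over k of (A[2][0] + B[0][0] = -4 + 0 = -4, A[2][1] + B[1][0] = 9 + -5 = 4, A[2][2] + B[2][0] = 5 + -3 = 2) = -4 (attained at k = 0)
  C[2][1] = min over k of (A[2][0] + B[0][1] = -4 + 2 = -2, A[2][1] + B[1][1] = 9 + 2 = 11, A[2][2] + B[2][1] = 5 + -2 = 3) = -2 (attained at k = 0)
  C[2][2] = min over k of (A[2][0] + B[0][2] = -4 + -4 = -8, A[2][1] + B[1][2] = 9 + 5 = 14, A[2][2] + B[2][2] = 5 + 6 = 11) = -8 (attained at k = 0)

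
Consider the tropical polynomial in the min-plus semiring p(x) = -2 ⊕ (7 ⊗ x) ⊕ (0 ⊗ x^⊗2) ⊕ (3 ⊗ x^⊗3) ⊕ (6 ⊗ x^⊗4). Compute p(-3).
p(-3) = -6

A tropical monomial a ⊗ x^⊗i evaluates to a + i · x. Evaluating each term at x = -3:
  Term 0 contributes -2 + 0 · -3 = -2
  Term 1 contributes 7 + 1 · -3 = 4
  Term 2 contributes 0 + 2 · -3 = -6
  Term 3 contributes 3 + 3 · -3 = -6
  Term 4 contributes 6 + 4 · -3 = -6
p(-3) = ⊕ of these = min[-2, 4, -6, -6, -6] = -6.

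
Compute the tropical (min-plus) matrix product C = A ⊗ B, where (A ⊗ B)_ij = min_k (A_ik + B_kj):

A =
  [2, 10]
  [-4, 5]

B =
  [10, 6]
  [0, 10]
A ⊗ B =
  [10, 8]
  [5, 2]

Apply the min-plus product entry-by-entry:
  C[0][0] = min over k of (A[0][0] + B[0][0] = 2 + 10 = 12, A[0][1] + B[1][0] = 10 + 0 = 10) = 10 (attained at k = 1)
  C[0][1] = min over k of (A[0][0] + B[0][1] = 2 + 6 = 8, A[0][1] + B[1][1] = 10 + 10 = 20) = 8 (attained at k = 0)
  C[1][0] = min over k of (A[1][0] + B[0][0] = -4 + 10 = 6, A[1][1] + B[1][0] = 5 + 0 = 5) = 5 (attained at k = 1)
  C[1][1] = min over k of (A[1][0] + B[0][1] = -4 + 6 = 2, A[1][1] + B[1][1] = 5 + 10 = 15) = 2 (attained at k = 0)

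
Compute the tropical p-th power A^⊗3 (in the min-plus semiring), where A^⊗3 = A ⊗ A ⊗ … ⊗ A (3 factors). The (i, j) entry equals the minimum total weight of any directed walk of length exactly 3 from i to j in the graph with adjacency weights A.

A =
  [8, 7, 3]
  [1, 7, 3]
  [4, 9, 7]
A^⊗3 =
  [13, 14, 10]
  [8, 13, 10]
  [11, 16, 13]

Each entry (A^⊗3)_ij equals the minimum over all length-3 walks i = v_0 → v_1 → … → v_3 = j of Σ_t A[v_t][v_{t+1}]. For example, for (i, j) = (0, 2) we minimise over 9 possible intermediate vertex sequences; the minimum is 10, attained along the walk 0 → 2 → 0 → 2.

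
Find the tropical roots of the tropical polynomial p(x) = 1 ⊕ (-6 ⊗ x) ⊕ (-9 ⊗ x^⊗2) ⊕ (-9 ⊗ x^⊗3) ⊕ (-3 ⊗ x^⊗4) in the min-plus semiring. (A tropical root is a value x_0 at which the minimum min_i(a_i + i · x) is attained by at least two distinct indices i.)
Roots: {-6, 0, 3, 7}

Each tropical root is a break point of the lower envelope of the lines y = a_i + i · x (there are 5 lines, with slopes 0, 1, ..., 4). Only the lines that attain the minimum somewhere contribute to roots; other lines are dominated. Here the surviving (envelope) indices are i = 4, i = 3, i = 2, i = 1, i = 0.
Intersections between consecutive envelope lines give the roots: for adjacent envelope indices i < j the intersection is x = (a_i − a_j) / (j − i). Reading off the sorted break points: {-6, 0, 3, 7}.
Verification: at each break x_0, at least two indices attain the minimum of min_i(a_i + i · x_0).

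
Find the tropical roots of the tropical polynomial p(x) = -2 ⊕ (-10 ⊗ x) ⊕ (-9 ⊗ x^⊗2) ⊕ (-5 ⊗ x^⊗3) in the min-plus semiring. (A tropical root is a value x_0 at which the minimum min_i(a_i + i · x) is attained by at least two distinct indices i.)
Roots: {-4, -1, 8}

Each tropical root is a break point of the lower envelope of the lines y = a_i + i · x (there are 4 lines, with slopes 0, 1, ..., 3). Only the lines that attain the minimum somewhere contribute to roots; other lines are dominated. Here the surviving (envelope) indices are i = 3, i = 2, i = 1, i = 0.
Intersections between consecutive envelope lines give the roots: for adjacent envelope indices i < j the intersection is x = (a_i − a_j) / (j − i). Reading off the sorted break points: {-4, -1, 8}.
Verification: at each break x_0, at least two indices attain the minimum of min_i(a_i + i · x_0).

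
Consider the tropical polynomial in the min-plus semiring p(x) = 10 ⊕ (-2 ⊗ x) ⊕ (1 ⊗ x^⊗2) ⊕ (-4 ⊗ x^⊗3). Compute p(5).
p(5) = 3

A tropical monomial a ⊗ x^⊗i evaluates to a + i · x. Evaluating each term at x = 5:
  Term 0 contributes 10 + 0 · 5 = 10
  Term 1 contributes -2 + 1 · 5 = 3
  Term 2 contributes 1 + 2 · 5 = 11
  Term 3 contributes -4 + 3 · 5 = 11
p(5) = ⊕ of these = min[10, 3, 11, 11] = 3.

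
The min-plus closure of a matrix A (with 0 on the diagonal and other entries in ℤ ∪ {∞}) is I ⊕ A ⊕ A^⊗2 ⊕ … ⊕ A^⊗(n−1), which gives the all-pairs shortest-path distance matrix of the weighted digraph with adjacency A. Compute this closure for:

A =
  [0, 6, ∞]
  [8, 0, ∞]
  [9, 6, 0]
Closure =
  [0, 6, ∞]
  [8, 0, ∞]
  [9, 6, 0]

This is the Floyd-Warshall all-pairs shortest-path computation. For each intermediate vertex k = 0, 1, …, 2, update dist[i][j] ← min(dist[i][j], dist[i][k] + dist[k][j]). The final matrix gives, for each (i, j), the minimum total weight of any directed path from i to j (possibly empty when i = j).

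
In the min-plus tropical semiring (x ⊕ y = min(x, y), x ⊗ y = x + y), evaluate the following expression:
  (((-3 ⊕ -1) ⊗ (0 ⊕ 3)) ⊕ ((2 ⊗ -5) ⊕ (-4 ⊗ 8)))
(((-3 ⊕ -1) ⊗ (0 ⊕ 3)) ⊕ ((2 ⊗ -5) ⊕ (-4 ⊗ 8))) = -3

Expand innermost to outermost. Recall ⊕ takes the minimum of its arguments and ⊗ takes their sum. Working out the expression (((-3 ⊕ -1) ⊗ (0 ⊕ 3)) ⊕ ((2 ⊗ -5) ⊕ (-4 ⊗ 8))) gives -3.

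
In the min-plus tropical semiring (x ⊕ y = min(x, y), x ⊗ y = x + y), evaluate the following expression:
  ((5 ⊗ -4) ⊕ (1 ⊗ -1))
((5 ⊗ -4) ⊕ (1 ⊗ -1)) = 0

Expand innermost to outermost. Recall ⊕ takes the minimum of its arguments and ⊗ takes their sum. Working out the expression ((5 ⊗ -4) ⊕ (1 ⊗ -1)) gives 0.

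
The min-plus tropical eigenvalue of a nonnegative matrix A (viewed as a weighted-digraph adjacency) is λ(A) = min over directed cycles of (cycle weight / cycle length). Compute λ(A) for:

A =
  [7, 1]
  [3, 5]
λ(A) = 2

Enumerate directed cycles and compute their means (weight / length). Sample:
  cycle 0 → 0: weight = 7, length = 1, mean = 7/1 ≈ 7.000
  cycle 1 → 1: weight = 5, length = 1, mean = 5/1 ≈ 5.000
  cycle 0 → 1 → 0: weight = 4, length = 2, mean = 4/2 ≈ 2.000
  cycle 1 → 0 → 1: weight = 4, length = 2, mean = 4/2 ≈ 2.000
Minimum mean = 2.000, attained e.g. along the cycle 0 → 1 → 0 with weight 4 and length 2. So λ(A) = 4/2 = 2.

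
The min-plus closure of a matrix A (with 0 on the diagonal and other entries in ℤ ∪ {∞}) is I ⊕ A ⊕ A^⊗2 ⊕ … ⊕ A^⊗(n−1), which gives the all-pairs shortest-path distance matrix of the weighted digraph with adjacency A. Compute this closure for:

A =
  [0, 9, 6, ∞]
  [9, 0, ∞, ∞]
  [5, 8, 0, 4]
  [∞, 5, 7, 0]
Closure =
  [0, 9, 6, 10]
  [9, 0, 15, 19]
  [5, 8, 0, 4]
  [12, 5, 7, 0]

This is the Floyd-Warshall all-pairs shortest-path computation. For each intermediate vertex k = 0, 1, …, 3, update dist[i][j] ← min(dist[i][j], dist[i][k] + dist[k][j]). The final matrix gives, for each (i, j), the minimum total weight of any directed path from i to j (possibly empty when i = j).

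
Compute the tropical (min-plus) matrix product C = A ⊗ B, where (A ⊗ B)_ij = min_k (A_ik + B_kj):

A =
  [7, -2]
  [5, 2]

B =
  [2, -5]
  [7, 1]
A ⊗ B =
  [5, -1]
  [7, 0]

Apply the min-plus product entry-by-entry:
  C[0][0] = min over k of (A[0][0] + B[0][0] = 7 + 2 = 9, A[0][1] + B[1][0] = -2 + 7 = 5) = 5 (attained at k = 1)
  C[0][1] = min over k of (A[0][0] + B[0][1] = 7 + -5 = 2, A[0][1] + B[1][1] = -2 + 1 = -1) = -1 (attained at k = 1)
  C[1][0] = min over k of (A[1][0] + B[0][0] = 5 + 2 = 7, A[1][1] + B[1][0] = 2 + 7 = 9) = 7 (attained at k = 0)
  C[1][1] = min over k of (A[1][0] + B[0][1] = 5 + -5 = 0, A[1][1] + B[1][1] = 2 + 1 = 3) = 0 (attained at k = 0)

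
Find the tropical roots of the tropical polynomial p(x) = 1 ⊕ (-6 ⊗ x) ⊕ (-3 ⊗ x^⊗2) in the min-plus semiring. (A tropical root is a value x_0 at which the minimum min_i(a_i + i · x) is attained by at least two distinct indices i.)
Roots: {-3, 7}

Each tropical root is a break point of the lower envelope of the lines y = a_i + i · x (there are 3 lines, with slopes 0, 1, ..., 2). Only the lines that attain the minimum somewhere contribute to roots; other lines are dominated. Here the surviving (envelope) indices are i = 2, i = 1, i = 0.
Intersections between consecutive envelope lines give the roots: for adjacent envelope indices i < j the intersection is x = (a_i − a_j) / (j − i). Reading off the sorted break points: {-3, 7}.
Verification: at each break x_0, at least two indices attain the minimum of min_i(a_i + i · x_0).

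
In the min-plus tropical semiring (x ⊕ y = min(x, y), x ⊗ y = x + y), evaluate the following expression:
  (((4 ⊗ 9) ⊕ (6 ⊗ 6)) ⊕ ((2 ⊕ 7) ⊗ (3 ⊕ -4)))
(((4 ⊗ 9) ⊕ (6 ⊗ 6)) ⊕ ((2 ⊕ 7) ⊗ (3 ⊕ -4))) = -2

Expand innermost to outermost. Recall ⊕ takes the minimum of its arguments and ⊗ takes their sum. Working out the expression (((4 ⊗ 9) ⊕ (6 ⊗ 6)) ⊕ ((2 ⊕ 7) ⊗ (3 ⊕ -4))) gives -2.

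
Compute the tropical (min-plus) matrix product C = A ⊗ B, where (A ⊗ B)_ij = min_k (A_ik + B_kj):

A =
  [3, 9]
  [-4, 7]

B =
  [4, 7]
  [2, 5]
A ⊗ B =
  [7, 10]
  [0, 3]

Apply the min-plus product entry-by-entry:
  C[0][0] = min over k of (A[0][0] + B[0][0] = 3 + 4 = 7, A[0][1] + B[1][0] = 9 + 2 = 11) = 7 (attained at k = 0)
  C[0][1] = min over k of (A[0][0] + B[0][1] = 3 + 7 = 10, A[0][1] + B[1][1] = 9 + 5 = 14) = 10 (attained at k = 0)
  C[1][0] = min over k of (A[1][0] + B[0][0] = -4 + 4 = 0, A[1][1] + B[1][0] = 7 + 2 = 9) = 0 (attained at k = 0)
  C[1][1] = min over k of (A[1][0] + B[0][1] = -4 + 7 = 3, A[1][1] + B[1][1] = 7 + 5 = 12) = 3 (attained at k = 0)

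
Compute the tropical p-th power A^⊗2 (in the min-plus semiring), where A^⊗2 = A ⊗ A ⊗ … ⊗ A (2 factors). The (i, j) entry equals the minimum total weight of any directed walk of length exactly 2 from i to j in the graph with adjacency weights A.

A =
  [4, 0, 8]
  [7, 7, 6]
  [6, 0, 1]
A^⊗2 =
  [7, 4, 6]
  [11, 6, 7]
  [7, 1, 2]

Each entry (A^⊗2)_ij equals the minimum over all length-2 walks i = v_0 → v_1 → … → v_2 = j of Σ_t A[v_t][v_{t+1}]. For example, for (i, j) = (0, 2) we minimise over 3 possible intermediate vertex sequences; the minimum is 6, attained along the walk 0 → 1 → 2.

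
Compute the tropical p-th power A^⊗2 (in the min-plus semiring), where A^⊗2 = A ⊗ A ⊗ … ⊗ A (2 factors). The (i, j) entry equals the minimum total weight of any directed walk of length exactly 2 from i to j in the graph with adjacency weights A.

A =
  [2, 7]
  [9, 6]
A^⊗2 =
  [4, 9]
  [11, 12]

Each entry (A^⊗2)_ij equals the minimum over all length-2 walks i = v_0 → v_1 → … → v_2 = j of Σ_t A[v_t][v_{t+1}]. For example, for (i, j) = (0, 1) we minimise over 2 possible intermediate vertex sequences; the minimum is 9, attained along the walk 0 → 0 → 1.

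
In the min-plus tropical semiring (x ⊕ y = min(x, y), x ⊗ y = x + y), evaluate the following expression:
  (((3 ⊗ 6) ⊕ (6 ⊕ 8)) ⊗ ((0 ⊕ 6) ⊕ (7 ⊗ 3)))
(((3 ⊗ 6) ⊕ (6 ⊕ 8)) ⊗ ((0 ⊕ 6) ⊕ (7 ⊗ 3))) = 6

Expand innermost to outermost. Recall ⊕ takes the minimum of its arguments and ⊗ takes their sum. Working out the expression (((3 ⊗ 6) ⊕ (6 ⊕ 8)) ⊗ ((0 ⊕ 6) ⊕ (7 ⊗ 3))) gives 6.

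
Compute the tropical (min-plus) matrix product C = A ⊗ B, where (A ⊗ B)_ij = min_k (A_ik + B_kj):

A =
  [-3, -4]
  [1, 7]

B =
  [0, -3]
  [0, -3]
A ⊗ B =
  [-4, -7]
  [1, -2]

Apply the min-plus product entry-by-entry:
  C[0][0] = min over k of (A[0][0] + B[0][0] = -3 + 0 = -3, A[0][1] + B[1][0] = -4 + 0 = -4) = -4 (attained at k = 1)
  C[0][1] = min over k of (A[0][0] + B[0][1] = -3 + -3 = -6, A[0][1] + B[1][1] = -4 + -3 = -7) = -7 (attained at k = 1)
  C[1][0] = min over k of (A[1][0] + B[0][0] = 1 + 0 = 1, A[1][1] + B[1][0] = 7 + 0 = 7) = 1 (attained at k = 0)
  C[1][1] = min over k of (A[1][0] + B[0][1] = 1 + -3 = -2, A[1][1] + B[1][1] = 7 + -3 = 4) = -2 (attained at k = 0)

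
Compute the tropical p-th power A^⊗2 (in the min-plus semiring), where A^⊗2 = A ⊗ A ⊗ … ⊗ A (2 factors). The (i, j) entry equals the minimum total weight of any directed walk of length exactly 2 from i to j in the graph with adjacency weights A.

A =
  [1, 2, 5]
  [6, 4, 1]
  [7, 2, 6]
A^⊗2 =
  [2, 3, 3]
  [7, 3, 5]
  [8, 6, 3]

Each entry (A^⊗2)_ij equals the minimum over all length-2 walks i = v_0 → v_1 → … → v_2 = j of Σ_t A[v_t][v_{t+1}]. For example, for (i, j) = (0, 2) we minimise over 3 possible intermediate vertex sequences; the minimum is 3, attained along the walk 0 → 1 → 2.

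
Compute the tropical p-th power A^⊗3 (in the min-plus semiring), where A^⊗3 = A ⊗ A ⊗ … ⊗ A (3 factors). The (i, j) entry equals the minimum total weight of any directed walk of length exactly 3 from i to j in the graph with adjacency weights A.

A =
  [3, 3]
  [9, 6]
A^⊗3 =
  [9, 9]
  [15, 15]

Each entry (A^⊗3)_ij equals the minimum over all length-3 walks i = v_0 → v_1 → … → v_3 = j of Σ_t A[v_t][v_{t+1}]. For example, for (i, j) = (0, 1) we minimise over 4 possible intermediate vertex sequences; the minimum is 9, attained along the walk 0 → 0 → 0 → 1.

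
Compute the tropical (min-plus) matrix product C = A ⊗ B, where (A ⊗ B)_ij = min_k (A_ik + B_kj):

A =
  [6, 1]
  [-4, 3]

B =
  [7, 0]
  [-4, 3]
A ⊗ B =
  [-3, 4]
  [-1, -4]

Apply the min-plus product entry-by-entry:
  C[0][0] = min over k of (A[0][0] + B[0][0] = 6 + 7 = 13, A[0][1] + B[1][0] = 1 + -4 = -3) = -3 (attained at k = 1)
  C[0][1] = min over k of (A[0][0] + B[0][1] = 6 + 0 = 6, A[0][1] + B[1][1] = 1 + 3 = 4) = 4 (attained at k = 1)
  C[1][0] = min over k of (A[1][0] + B[0][0] = -4 + 7 = 3, A[1][1] + B[1][0] = 3 + -4 = -1) = -1 (attained at k = 1)
  C[1][1] = min over k of (A[1][0] + B[0][1] = -4 + 0 = -4, A[1][1] + B[1][1] = 3 + 3 = 6) = -4 (attained at k = 0)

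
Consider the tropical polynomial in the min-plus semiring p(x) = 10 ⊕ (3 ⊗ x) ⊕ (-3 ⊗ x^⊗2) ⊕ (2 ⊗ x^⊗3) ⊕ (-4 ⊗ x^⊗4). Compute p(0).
p(0) = -4

A tropical monomial a ⊗ x^⊗i evaluates to a + i · x. Evaluating each term at x = 0:
  Term 0 contributes 10 + 0 · 0 = 10
  Term 1 contributes 3 + 1 · 0 = 3
  Term 2 contributes -3 + 2 · 0 = -3
  Term 3 contributes 2 + 3 · 0 = 2
  Term 4 contributes -4 + 4 · 0 = -4
p(0) = ⊕ of these = min[10, 3, -3, 2, -4] = -4.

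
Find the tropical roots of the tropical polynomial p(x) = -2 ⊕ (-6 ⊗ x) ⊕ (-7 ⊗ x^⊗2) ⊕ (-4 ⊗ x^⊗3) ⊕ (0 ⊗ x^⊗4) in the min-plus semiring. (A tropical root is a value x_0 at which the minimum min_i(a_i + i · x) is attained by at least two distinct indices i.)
Roots: {-4, -3, 1, 4}

Each tropical root is a break point of the lower envelope of the lines y = a_i + i · x (there are 5 lines, with slopes 0, 1, ..., 4). Only the lines that attain the minimum somewhere contribute to roots; other lines are dominated. Here the surviving (envelope) indices are i = 4, i = 3, i = 2, i = 1, i = 0.
Intersections between consecutive envelope lines give the roots: for adjacent envelope indices i < j the intersection is x = (a_i − a_j) / (j − i). Reading off the sorted break points: {-4, -3, 1, 4}.
Verification: at each break x_0, at least two indices attain the minimum of min_i(a_i + i · x_0).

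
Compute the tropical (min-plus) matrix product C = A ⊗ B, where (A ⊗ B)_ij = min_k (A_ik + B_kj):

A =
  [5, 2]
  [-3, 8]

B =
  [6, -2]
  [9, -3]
A ⊗ B =
  [11, -1]
  [3, -5]

Apply the min-plus product entry-by-entry:
  C[0][0] = min over k of (A[0][0] + B[0][0] = 5 + 6 = 11, A[0][1] + B[1][0] = 2 + 9 = 11) = 11 (attained at k = 0)
  C[0][1] = min over k of (A[0][0] + B[0][1] = 5 + -2 = 3, A[0][1] + B[1][1] = 2 + -3 = -1) = -1 (attained at k = 1)
  C[1][0] = min over k of (A[1][0] + B[0][0] = -3 + 6 = 3, A[1][1] + B[1][0] = 8 + 9 = 17) = 3 (attained at k = 0)
  C[1][1] = min over k of (A[1][0] + B[0][1] = -3 + -2 = -5, A[1][1] + B[1][1] = 8 + -3 = 5) = -5 (attained at k = 0)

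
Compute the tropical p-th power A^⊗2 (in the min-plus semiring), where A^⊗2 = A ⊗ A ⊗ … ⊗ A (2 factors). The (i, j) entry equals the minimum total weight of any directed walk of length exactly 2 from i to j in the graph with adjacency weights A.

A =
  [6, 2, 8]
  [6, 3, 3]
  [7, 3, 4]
A^⊗2 =
  [8, 5, 5]
  [9, 6, 6]
  [9, 6, 6]

Each entry (A^⊗2)_ij equals the minimum over all length-2 walks i = v_0 → v_1 → … → v_2 = j of Σ_t A[v_t][v_{t+1}]. For example, for (i, j) = (0, 2) we minimise over 3 possible intermediate vertex sequences; the minimum is 5, attained along the walk 0 → 1 → 2.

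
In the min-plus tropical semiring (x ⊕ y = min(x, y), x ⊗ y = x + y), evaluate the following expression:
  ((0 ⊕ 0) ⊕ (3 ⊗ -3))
((0 ⊕ 0) ⊕ (3 ⊗ -3)) = 0

Expand innermost to outermost. Recall ⊕ takes the minimum of its arguments and ⊗ takes their sum. Working out the expression ((0 ⊕ 0) ⊕ (3 ⊗ -3)) gives 0.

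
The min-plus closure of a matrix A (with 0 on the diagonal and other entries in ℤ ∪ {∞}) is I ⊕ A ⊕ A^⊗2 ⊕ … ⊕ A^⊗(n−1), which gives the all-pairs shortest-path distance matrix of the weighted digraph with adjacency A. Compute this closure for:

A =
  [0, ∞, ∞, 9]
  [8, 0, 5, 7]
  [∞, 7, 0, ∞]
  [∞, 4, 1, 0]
Closure =
  [0, 13, 10, 9]
  [8, 0, 5, 7]
  [15, 7, 0, 14]
  [12, 4, 1, 0]

This is the Floyd-Warshall all-pairs shortest-path computation. For each intermediate vertex k = 0, 1, …, 3, update dist[i][j] ← min(dist[i][j], dist[i][k] + dist[k][j]). The final matrix gives, for each (i, j), the minimum total weight of any directed path from i to j (possibly empty when i = j).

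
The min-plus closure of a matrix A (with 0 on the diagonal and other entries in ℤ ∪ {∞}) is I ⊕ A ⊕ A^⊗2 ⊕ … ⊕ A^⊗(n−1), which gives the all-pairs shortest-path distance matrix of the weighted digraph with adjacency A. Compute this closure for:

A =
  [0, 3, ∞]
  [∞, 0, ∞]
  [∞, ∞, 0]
Closure =
  [0, 3, ∞]
  [∞, 0, ∞]
  [∞, ∞, 0]

This is the Floyd-Warshall all-pairs shortest-path computation. For each intermediate vertex k = 0, 1, …, 2, update dist[i][j] ← min(dist[i][j], dist[i][k] + dist[k][j]). The final matrix gives, for each (i, j), the minimum total weight of any directed path from i to j (possibly empty when i = j).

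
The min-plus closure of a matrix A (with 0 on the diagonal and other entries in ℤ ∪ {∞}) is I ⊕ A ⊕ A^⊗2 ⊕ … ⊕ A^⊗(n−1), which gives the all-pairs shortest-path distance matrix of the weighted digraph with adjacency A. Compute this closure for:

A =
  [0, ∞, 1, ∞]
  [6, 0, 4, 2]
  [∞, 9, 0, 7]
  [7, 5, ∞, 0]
Closure =
  [0, 10, 1, 8]
  [6, 0, 4, 2]
  [14, 9, 0, 7]
  [7, 5, 8, 0]

This is the Floyd-Warshall all-pairs shortest-path computation. For each intermediate vertex k = 0, 1, …, 3, update dist[i][j] ← min(dist[i][j], dist[i][k] + dist[k][j]). The final matrix gives, for each (i, j), the minimum total weight of any directed path from i to j (possibly empty when i = j).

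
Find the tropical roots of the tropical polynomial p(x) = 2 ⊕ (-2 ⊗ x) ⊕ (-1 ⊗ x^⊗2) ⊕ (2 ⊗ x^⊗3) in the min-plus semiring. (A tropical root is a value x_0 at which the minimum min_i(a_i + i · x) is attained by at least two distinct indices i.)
Roots: {-3, -1, 4}

Each tropical root is a break point of the lower envelope of the lines y = a_i + i · x (there are 4 lines, with slopes 0, 1, ..., 3). Only the lines that attain the minimum somewhere contribute to roots; other lines are dominated. Here the surviving (envelope) indices are i = 3, i = 2, i = 1, i = 0.
Intersections between consecutive envelope lines give the roots: for adjacent envelope indices i < j the intersection is x = (a_i − a_j) / (j − i). Reading off the sorted break points: {-3, -1, 4}.
Verification: at each break x_0, at least two indices attain the minimum of min_i(a_i + i · x_0).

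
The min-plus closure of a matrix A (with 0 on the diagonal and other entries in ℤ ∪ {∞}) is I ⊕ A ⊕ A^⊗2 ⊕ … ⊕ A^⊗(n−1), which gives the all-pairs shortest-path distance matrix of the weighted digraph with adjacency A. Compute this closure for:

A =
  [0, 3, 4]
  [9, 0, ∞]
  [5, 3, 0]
Closure =
  [0, 3, 4]
  [9, 0, 13]
  [5, 3, 0]

This is the Floyd-Warshall all-pairs shortest-path computation. For each intermediate vertex k = 0, 1, …, 2, update dist[i][j] ← min(dist[i][j], dist[i][k] + dist[k][j]). The final matrix gives, for each (i, j), the minimum total weight of any directed path from i to j (possibly empty when i = j).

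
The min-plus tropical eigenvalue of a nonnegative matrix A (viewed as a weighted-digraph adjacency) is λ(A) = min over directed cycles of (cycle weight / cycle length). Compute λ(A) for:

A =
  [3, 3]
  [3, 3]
λ(A) = 3

Enumerate directed cycles and compute their means (weight / length). Sample:
  cycle 0 → 0: weight = 3, length = 1, mean = 3/1 ≈ 3.000
  cycle 1 → 1: weight = 3, length = 1, mean = 3/1 ≈ 3.000
  cycle 0 → 1 → 0: weight = 6, length = 2, mean = 6/2 ≈ 3.000
  cycle 1 → 0 → 1: weight = 6, length = 2, mean = 6/2 ≈ 3.000
Minimum mean = 3.000, attained e.g. along the cycle 0 → 0 with weight 3 and length 1. So λ(A) = 3/1 = 3.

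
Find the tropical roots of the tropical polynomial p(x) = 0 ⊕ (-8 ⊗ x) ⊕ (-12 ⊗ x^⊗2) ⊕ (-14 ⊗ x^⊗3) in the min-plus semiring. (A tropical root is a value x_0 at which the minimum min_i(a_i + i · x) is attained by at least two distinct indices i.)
Roots: {2, 4, 8}

Each tropical root is a break point of the lower envelope of the lines y = a_i + i · x (there are 4 lines, with slopes 0, 1, ..., 3). Only the lines that attain the minimum somewhere contribute to roots; other lines are dominated. Here the surviving (envelope) indices are i = 3, i = 2, i = 1, i = 0.
Intersections between consecutive envelope lines give the roots: for adjacent envelope indices i < j the intersection is x = (a_i − a_j) / (j − i). Reading off the sorted break points: {2, 4, 8}.
Verification: at each break x_0, at least two indices attain the minimum of min_i(a_i + i · x_0).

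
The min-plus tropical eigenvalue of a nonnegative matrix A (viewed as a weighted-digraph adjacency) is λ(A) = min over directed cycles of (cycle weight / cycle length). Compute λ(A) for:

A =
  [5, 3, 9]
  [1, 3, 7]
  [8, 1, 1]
λ(A) = 1

Enumerate directed cycles and compute their means (weight / length). Sample:
  cycle 0 → 0: weight = 5, length = 1, mean = 5/1 ≈ 5.000
  cycle 1 → 1: weight = 3, length = 1, mean = 3/1 ≈ 3.000
  cycle 2 → 2: weight = 1, length = 1, mean = 1/1 ≈ 1.000
  cycle 0 → 1 → 0: weight = 4, length = 2, mean = 4/2 ≈ 2.000
  cycle 0 → 2 → 0: weight = 17, length = 2, mean = 17/2 ≈ 8.500
  cycle 1 → 0 → 1: weight = 4, length = 2, mean = 4/2 ≈ 2.000
Minimum mean = 1.000, attained e.g. along the cycle 2 → 2 with weight 1 and length 1. So λ(A) = 1/1 = 1.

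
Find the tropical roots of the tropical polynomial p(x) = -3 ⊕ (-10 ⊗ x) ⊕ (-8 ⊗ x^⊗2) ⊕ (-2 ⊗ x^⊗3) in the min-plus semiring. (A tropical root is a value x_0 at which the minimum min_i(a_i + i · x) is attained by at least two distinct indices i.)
Roots: {-6, -2, 7}

Each tropical root is a break point of the lower envelope of the lines y = a_i + i · x (there are 4 lines, with slopes 0, 1, ..., 3). Only the lines that attain the minimum somewhere contribute to roots; other lines are dominated. Here the surviving (envelope) indices are i = 3, i = 2, i = 1, i = 0.
Intersections between consecutive envelope lines give the roots: for adjacent envelope indices i < j the intersection is x = (a_i − a_j) / (j − i). Reading off the sorted break points: {-6, -2, 7}.
Verification: at each break x_0, at least two indices attain the minimum of min_i(a_i + i · x_0).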